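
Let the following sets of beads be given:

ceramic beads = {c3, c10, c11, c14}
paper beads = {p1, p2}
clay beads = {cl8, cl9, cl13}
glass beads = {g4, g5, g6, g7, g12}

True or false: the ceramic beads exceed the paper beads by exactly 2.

True

|ceramic beads| = 4.
|paper beads| = 2.
The claim requires 4 − 2 (= 2) to equal 2, which holds.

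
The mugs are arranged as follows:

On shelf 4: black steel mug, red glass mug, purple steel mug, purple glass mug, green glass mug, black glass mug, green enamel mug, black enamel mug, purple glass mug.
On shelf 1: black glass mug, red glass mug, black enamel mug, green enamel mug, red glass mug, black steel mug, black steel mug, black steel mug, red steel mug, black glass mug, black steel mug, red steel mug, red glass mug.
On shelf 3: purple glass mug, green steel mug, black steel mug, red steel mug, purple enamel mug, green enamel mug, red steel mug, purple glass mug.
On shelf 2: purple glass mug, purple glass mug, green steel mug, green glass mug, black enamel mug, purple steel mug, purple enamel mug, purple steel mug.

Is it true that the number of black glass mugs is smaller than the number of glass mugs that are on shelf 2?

|black glass mugs| = 3.
|glass mugs on shelf 2| = 3.
The claim requires 3 < 3, which does not hold.

False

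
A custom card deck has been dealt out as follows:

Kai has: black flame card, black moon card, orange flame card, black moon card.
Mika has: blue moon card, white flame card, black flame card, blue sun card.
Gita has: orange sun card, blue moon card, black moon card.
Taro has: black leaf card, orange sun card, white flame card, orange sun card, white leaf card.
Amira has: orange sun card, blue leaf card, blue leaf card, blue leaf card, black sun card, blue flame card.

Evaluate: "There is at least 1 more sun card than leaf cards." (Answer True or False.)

True

There are 6 sun cards.
There are 5 leaf cards.
The claim requires 6 − 5 = 1 ≥ 1, which holds.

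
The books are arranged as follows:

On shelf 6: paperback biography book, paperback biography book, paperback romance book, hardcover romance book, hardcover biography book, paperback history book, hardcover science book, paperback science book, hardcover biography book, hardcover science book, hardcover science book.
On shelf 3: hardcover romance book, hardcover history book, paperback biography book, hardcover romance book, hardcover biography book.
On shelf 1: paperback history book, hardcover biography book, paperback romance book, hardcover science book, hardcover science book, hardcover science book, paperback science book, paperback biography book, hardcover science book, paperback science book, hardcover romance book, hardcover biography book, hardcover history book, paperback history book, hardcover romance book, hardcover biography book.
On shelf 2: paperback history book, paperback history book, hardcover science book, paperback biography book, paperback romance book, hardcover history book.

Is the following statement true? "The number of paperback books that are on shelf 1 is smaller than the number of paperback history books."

False

|paperback books on shelf 1| = 6.
|paperback history books| = 5.
The claim requires 6 < 5, which does not hold.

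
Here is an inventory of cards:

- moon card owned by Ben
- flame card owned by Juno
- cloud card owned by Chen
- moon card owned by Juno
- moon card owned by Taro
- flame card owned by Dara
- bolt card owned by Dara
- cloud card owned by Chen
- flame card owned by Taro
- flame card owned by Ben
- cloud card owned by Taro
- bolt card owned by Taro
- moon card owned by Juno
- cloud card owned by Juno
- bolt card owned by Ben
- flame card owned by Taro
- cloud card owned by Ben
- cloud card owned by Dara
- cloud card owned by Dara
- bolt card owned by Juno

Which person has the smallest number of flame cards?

Counts by player (restricted to flame cards): Taro→2, Ben→1, Juno→1, Dara→1, Chen→0.
The minimum is 0, held uniquely by Chen.

Chen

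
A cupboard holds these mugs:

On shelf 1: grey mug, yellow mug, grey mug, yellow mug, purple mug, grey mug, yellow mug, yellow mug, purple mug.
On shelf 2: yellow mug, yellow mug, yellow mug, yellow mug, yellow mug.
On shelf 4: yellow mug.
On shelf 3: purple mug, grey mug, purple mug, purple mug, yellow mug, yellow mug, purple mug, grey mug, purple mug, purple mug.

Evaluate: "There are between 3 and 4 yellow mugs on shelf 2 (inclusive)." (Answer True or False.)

There are 5 yellow mugs on shelf 2.
The claim requires 3 ≤ 5 ≤ 4, which does not hold.

False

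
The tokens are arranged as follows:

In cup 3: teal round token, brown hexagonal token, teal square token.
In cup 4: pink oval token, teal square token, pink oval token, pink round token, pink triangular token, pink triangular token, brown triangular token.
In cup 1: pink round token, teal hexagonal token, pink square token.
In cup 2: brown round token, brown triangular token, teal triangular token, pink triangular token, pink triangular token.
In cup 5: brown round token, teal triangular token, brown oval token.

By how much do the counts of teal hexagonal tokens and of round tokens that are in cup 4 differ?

0

teal hexagonal tokens: 1. round tokens in cup 4: 1.
|1 − 1| = 1 − 1 = 0.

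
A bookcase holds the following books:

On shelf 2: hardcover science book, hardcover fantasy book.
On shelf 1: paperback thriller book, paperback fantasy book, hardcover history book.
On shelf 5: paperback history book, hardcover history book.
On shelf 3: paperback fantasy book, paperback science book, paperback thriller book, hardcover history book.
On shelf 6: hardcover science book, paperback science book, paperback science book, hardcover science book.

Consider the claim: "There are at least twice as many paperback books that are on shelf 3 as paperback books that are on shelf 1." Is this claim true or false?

False

paperback books on shelf 3: 3.
paperback books on shelf 1: 2.
The claim requires 3 ≥ 2 × 2 = 4, which does not hold.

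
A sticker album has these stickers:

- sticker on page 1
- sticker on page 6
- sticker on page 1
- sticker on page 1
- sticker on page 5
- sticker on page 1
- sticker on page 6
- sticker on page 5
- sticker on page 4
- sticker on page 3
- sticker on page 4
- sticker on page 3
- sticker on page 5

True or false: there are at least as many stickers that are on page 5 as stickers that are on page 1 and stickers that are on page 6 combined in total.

|stickers on page 5| = 3.
stickers on page 1: 4; stickers on page 6: 2; combined: 4 + 2 = 6.
The claim requires 3 ≥ 6, which does not hold.

False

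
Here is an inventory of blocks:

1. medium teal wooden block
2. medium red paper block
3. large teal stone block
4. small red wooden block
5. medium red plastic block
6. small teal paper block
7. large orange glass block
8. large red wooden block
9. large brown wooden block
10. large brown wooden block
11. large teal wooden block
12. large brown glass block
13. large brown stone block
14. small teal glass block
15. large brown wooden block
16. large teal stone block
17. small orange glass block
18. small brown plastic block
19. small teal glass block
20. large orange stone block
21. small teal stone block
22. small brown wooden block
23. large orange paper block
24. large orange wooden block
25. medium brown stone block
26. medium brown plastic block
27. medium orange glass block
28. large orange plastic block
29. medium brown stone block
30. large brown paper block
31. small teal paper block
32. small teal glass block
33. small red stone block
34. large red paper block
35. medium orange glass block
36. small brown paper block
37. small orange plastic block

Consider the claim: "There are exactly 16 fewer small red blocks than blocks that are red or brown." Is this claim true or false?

small red blocks: 2.
blocks that are red or brown: 18.
The claim requires 18 − 2 (= 16) to equal 16, which holds.

True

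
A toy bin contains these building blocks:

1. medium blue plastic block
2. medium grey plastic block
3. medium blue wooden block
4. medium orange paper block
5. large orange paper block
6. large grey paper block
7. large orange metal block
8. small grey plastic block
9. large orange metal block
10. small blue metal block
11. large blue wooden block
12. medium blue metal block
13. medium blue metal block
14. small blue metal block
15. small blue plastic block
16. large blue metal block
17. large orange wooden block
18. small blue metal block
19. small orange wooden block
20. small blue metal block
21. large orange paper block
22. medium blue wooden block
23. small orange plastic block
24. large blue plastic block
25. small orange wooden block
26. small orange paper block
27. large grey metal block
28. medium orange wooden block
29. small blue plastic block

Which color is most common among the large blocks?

Counts by color (restricted to large blocks): orange 5, blue 3, grey 2.
The maximum is 5, held uniquely by orange.

orange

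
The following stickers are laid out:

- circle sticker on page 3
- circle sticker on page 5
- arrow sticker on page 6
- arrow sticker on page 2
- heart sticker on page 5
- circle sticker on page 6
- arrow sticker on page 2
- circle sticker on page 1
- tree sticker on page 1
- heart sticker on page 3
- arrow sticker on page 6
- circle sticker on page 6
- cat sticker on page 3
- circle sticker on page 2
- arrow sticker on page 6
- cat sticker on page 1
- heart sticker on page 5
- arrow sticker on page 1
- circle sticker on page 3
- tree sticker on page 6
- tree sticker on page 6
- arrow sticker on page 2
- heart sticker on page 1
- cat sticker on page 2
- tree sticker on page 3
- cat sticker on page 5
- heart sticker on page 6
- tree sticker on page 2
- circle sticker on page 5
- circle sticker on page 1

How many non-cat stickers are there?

Total stickers: 30; with the excluded value: 4; remaining 30 − 4 = 26.

26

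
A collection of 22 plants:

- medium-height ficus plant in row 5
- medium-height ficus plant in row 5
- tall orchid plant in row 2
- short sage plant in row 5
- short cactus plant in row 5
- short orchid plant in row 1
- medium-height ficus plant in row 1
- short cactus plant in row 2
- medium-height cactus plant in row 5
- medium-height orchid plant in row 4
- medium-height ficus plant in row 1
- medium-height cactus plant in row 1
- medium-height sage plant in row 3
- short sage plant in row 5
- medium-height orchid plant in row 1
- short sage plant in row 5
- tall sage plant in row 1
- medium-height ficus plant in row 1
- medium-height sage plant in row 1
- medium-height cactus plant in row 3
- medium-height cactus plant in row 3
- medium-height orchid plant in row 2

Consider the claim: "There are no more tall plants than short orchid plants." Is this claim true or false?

There are 2 tall plants.
There is 1 short orchid plant.
The claim requires 2 ≤ 1, which does not hold.

False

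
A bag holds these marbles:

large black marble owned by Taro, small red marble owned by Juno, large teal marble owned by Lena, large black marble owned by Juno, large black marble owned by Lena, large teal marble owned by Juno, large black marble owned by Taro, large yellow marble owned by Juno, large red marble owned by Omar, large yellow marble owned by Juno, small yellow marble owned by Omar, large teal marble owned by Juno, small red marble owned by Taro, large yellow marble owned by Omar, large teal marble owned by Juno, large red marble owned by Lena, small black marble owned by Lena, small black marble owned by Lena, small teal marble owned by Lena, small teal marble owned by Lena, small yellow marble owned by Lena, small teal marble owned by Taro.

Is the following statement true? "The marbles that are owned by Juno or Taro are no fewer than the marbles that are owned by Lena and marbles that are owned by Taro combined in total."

|marbles owned by Juno or Taro| = 11.
marbles owned by Lena: 8; marbles owned by Taro: 4; combined: 8 + 4 = 12.
The claim requires 11 ≥ 12, which does not hold.

False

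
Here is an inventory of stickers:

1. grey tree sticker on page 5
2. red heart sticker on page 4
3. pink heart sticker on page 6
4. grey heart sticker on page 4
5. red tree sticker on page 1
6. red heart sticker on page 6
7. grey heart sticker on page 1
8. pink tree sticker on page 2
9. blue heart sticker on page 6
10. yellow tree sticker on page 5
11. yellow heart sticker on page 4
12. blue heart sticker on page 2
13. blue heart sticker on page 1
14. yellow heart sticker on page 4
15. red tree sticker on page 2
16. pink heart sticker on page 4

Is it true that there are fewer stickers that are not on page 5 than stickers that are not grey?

False

|stickers that are not on page 5| = 14.
|stickers that are not grey| = 13.
The claim requires 14 < 13, which does not hold.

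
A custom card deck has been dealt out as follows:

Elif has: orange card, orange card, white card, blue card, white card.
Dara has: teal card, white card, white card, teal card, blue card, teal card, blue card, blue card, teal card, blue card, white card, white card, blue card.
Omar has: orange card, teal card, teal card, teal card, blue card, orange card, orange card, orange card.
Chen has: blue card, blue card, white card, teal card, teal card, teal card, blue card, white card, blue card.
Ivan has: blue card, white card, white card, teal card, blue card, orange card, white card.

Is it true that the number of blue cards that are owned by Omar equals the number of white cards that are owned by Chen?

blue cards owned by Omar: 1.
white cards owned by Chen: 2.
The claim requires 1 = 2, which does not hold.

False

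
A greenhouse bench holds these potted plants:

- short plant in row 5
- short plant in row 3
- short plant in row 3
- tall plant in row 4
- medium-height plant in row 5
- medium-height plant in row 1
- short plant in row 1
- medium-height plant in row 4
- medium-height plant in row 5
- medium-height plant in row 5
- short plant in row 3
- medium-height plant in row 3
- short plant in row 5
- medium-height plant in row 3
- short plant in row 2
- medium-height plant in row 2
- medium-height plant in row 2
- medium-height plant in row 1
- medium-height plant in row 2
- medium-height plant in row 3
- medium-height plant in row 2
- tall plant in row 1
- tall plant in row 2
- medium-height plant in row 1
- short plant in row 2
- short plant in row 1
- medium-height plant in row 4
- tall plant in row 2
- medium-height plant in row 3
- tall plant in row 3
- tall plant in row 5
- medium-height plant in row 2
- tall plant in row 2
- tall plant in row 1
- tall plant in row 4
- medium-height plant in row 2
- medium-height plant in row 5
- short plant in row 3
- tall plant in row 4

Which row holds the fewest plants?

Counts by row: row 2→11, row 3→9, row 5→7, row 1→7, row 4→5.
The minimum is 5, held uniquely by row 4.

row 4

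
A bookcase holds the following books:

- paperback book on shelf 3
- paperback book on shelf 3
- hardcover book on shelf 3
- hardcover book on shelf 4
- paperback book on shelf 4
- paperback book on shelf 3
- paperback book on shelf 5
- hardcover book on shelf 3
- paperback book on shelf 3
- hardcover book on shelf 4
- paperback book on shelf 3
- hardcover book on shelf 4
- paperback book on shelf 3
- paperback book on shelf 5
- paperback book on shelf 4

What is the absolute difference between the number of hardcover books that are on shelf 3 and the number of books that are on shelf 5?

0

hardcover books on shelf 3: 2. books on shelf 5: 2.
|2 − 2| = 2 − 2 = 0.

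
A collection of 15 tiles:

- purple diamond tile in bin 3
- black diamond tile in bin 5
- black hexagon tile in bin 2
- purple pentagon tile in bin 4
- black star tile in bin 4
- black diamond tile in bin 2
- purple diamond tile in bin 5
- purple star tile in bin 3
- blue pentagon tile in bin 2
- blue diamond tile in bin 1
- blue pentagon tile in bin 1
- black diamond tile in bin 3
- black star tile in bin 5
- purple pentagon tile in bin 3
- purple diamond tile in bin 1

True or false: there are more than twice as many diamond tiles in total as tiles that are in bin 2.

True

There are 7 diamond tiles.
There are 3 tiles in bin 2.
The claim requires 7 > 2 × 3 = 6, which holds.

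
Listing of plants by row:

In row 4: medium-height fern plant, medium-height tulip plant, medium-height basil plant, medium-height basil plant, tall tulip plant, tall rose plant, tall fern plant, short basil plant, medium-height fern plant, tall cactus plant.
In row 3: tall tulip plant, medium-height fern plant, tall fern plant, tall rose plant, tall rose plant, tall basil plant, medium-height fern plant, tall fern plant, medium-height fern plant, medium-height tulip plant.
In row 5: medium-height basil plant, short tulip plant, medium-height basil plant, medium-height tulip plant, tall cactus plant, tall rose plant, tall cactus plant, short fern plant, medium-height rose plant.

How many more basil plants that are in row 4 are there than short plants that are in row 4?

2

basil plants in row 4: 3.
short plants in row 4: 1.
3 − 1 = 2.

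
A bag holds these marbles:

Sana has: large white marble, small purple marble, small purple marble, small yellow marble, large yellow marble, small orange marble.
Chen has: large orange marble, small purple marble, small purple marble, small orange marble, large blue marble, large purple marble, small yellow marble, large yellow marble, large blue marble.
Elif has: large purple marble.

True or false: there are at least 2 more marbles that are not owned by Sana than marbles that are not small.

True

|marbles that are not owned by Sana| = 10.
|marbles that are not small| = 8.
The claim requires 10 − 8 = 2 ≥ 2, which holds.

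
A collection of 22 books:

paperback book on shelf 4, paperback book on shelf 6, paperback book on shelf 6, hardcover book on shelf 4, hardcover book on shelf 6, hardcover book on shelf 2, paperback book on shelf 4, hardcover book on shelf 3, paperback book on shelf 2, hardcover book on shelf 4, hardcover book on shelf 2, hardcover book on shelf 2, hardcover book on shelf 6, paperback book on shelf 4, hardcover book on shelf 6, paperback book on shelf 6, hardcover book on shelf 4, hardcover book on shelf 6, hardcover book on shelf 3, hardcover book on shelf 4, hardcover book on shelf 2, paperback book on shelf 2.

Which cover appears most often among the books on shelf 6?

hardcover

Counts by cover (restricted to books on shelf 6): hardcover 4, paperback 3.
The maximum is 4, held uniquely by hardcover.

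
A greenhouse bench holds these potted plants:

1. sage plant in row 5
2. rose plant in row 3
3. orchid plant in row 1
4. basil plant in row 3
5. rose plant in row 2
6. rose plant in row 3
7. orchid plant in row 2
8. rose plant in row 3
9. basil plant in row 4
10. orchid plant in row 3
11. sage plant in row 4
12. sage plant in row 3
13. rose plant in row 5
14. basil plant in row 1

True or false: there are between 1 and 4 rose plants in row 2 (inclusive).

True

rose plants in row 2: 1.
The claim requires 1 ≤ 1 ≤ 4, which holds.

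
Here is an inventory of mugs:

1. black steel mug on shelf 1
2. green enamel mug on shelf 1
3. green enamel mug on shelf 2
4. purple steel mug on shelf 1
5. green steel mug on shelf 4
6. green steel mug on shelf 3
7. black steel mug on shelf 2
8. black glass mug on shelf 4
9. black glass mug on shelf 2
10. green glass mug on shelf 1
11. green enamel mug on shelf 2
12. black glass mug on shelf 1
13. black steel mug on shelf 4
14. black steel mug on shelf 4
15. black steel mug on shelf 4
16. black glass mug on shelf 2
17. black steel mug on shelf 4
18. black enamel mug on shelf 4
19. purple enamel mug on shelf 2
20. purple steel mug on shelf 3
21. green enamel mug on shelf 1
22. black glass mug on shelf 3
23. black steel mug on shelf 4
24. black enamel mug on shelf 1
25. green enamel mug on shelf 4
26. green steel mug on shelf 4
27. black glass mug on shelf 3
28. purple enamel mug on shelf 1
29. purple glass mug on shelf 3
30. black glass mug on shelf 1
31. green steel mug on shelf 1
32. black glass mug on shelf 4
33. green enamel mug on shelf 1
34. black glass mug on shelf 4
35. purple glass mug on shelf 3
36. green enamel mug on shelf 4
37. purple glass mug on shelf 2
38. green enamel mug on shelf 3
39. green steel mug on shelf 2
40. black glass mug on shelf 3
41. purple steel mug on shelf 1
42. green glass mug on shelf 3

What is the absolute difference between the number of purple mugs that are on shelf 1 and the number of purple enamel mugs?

purple mugs on shelf 1: 3. purple enamel mugs: 2.
|3 − 2| = 3 − 2 = 1.

1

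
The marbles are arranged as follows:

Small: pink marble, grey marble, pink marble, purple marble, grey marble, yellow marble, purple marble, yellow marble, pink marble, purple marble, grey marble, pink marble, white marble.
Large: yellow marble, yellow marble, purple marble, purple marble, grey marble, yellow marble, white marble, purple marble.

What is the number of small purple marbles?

3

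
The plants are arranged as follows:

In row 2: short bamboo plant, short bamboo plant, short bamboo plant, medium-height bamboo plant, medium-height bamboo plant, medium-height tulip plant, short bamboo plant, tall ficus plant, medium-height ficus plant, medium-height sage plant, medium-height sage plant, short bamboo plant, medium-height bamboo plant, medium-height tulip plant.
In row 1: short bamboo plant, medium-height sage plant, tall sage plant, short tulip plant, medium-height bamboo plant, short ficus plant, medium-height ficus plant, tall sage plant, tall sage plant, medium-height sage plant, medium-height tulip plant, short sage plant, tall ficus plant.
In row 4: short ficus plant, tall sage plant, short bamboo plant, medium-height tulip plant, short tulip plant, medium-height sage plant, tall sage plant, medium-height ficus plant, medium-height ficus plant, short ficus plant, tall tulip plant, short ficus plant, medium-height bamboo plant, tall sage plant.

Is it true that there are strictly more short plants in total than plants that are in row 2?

|short plants| = 14.
|plants in row 2| = 14.
The claim requires 14 > 14, which does not hold.

False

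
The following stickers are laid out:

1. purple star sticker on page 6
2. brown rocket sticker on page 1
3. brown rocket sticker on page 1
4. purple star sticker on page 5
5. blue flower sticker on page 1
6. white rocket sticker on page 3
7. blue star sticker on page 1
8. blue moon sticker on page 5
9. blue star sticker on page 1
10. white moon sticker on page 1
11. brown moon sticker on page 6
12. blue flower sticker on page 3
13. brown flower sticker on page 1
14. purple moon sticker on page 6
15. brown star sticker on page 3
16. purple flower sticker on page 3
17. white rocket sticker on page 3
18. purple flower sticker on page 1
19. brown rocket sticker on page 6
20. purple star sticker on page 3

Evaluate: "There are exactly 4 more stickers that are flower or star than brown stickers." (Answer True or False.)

|stickers that are flower or star| = 11.
|brown stickers| = 6.
The claim requires 11 − 6 (= 5) to equal 4, which does not hold.

False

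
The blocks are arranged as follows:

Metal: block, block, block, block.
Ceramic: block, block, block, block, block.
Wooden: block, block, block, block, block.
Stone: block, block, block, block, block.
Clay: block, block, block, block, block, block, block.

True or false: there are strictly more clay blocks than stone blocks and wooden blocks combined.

False

There are 7 clay blocks.
stone blocks: 5; wooden blocks: 5; combined: 5 + 5 = 10.
The claim requires 7 > 10, which does not hold.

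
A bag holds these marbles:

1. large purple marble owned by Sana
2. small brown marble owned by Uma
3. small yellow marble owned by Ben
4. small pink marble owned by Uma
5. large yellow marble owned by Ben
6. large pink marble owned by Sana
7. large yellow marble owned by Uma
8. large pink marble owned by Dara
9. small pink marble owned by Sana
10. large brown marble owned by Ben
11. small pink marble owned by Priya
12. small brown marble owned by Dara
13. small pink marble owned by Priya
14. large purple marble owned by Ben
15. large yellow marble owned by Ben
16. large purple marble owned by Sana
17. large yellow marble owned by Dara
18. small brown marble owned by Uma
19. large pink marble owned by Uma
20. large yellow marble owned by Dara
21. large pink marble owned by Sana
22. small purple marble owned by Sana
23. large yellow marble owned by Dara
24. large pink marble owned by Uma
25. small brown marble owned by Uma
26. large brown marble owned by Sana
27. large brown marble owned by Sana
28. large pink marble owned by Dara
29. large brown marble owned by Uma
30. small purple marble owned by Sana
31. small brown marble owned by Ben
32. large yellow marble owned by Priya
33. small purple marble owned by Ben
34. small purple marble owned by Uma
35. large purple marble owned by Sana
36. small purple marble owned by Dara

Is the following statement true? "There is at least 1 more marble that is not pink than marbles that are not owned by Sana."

False

marbles that are not pink: 26.
marbles that are not owned by Sana: 26.
The claim requires 26 − 26 = 0 ≥ 1, which does not hold.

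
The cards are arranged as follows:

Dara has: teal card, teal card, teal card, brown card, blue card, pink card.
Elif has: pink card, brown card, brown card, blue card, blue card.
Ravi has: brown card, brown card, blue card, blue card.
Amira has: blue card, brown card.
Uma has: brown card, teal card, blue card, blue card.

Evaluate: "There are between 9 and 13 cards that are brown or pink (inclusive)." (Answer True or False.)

True

|cards that are brown or pink| = 9.
The claim requires 9 ≤ 9 ≤ 13, which holds.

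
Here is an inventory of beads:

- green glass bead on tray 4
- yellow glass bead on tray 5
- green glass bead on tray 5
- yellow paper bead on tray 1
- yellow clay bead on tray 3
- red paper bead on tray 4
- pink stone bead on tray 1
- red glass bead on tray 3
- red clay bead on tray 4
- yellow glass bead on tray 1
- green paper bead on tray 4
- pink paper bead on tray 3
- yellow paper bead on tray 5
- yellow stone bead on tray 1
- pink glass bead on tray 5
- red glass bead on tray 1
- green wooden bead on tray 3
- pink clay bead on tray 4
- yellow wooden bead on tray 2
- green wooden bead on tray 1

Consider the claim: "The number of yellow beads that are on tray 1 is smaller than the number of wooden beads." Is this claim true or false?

|yellow beads on tray 1| = 3.
|wooden beads| = 3.
The claim requires 3 < 3, which does not hold.

False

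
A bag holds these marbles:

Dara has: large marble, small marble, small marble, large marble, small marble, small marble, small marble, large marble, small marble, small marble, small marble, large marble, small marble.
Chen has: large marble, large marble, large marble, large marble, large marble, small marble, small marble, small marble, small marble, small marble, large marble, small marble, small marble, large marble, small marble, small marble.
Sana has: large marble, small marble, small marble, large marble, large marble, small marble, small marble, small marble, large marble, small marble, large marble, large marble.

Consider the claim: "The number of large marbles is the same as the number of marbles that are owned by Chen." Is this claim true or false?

False

There are 17 large marbles.
Count of marbles owned by Chen: 16.
The claim requires 17 = 16, which does not hold.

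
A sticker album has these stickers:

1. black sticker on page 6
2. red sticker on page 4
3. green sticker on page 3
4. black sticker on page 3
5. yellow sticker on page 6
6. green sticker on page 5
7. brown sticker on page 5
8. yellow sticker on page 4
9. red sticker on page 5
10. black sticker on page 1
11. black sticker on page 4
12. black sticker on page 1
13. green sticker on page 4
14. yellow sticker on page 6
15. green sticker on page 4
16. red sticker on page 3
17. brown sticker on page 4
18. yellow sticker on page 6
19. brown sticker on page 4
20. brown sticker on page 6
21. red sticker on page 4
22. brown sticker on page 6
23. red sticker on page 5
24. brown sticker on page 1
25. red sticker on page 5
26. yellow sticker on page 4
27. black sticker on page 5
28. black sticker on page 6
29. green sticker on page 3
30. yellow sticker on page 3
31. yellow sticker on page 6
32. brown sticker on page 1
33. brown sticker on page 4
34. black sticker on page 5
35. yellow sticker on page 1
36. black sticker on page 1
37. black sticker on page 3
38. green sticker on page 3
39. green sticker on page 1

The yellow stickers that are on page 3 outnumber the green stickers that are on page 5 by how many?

0

yellow stickers on page 3: 1.
green stickers on page 5: 1.
1 − 1 = 0.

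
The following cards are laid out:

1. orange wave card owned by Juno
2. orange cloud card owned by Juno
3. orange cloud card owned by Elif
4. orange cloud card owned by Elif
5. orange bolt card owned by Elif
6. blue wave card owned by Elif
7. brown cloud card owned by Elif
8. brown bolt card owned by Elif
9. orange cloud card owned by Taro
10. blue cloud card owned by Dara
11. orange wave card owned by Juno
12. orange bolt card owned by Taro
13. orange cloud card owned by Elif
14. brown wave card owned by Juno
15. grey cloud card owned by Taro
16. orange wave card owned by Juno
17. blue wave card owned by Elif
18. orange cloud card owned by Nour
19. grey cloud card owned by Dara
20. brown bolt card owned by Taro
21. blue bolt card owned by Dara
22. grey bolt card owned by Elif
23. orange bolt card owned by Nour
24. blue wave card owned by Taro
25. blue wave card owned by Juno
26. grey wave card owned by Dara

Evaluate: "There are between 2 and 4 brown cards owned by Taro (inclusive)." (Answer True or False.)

False

|brown cards owned by Taro| = 1.
The claim requires 2 ≤ 1 ≤ 4, which does not hold.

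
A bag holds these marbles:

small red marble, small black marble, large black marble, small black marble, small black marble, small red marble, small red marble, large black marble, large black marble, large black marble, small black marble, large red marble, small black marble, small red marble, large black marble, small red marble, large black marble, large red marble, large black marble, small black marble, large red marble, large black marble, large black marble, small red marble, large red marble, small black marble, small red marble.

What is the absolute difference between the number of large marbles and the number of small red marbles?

6

large marbles: 13. small red marbles: 7.
|13 − 7| = 13 − 7 = 6.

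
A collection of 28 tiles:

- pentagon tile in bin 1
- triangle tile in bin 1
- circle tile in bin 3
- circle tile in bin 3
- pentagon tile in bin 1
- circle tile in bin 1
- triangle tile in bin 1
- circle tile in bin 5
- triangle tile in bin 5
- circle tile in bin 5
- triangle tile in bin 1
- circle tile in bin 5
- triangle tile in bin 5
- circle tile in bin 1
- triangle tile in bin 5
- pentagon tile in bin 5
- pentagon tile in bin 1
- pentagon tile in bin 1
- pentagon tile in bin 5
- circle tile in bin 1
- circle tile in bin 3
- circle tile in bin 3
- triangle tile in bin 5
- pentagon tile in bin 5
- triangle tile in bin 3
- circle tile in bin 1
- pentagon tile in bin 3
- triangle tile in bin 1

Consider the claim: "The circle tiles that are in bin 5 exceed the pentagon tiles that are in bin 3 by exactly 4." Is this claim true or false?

circle tiles in bin 5: 3.
pentagon tiles in bin 3: 1.
The claim requires 3 − 1 (= 2) to equal 4, which does not hold.

False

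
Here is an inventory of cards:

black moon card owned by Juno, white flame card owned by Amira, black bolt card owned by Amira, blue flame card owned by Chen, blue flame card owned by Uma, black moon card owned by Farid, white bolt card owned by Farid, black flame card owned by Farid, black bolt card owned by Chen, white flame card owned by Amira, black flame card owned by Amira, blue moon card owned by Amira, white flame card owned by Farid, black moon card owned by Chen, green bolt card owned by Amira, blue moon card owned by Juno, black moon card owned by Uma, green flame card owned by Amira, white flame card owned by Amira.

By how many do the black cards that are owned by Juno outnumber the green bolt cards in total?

0

black cards owned by Juno: 1.
green bolt cards: 1.
1 − 1 = 0.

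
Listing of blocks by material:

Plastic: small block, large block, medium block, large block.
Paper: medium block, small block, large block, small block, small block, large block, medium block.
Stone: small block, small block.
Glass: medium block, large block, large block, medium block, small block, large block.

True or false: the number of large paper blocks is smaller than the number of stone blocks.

False

|large paper blocks| = 2.
|stone blocks| = 2.
The claim requires 2 < 2, which does not hold.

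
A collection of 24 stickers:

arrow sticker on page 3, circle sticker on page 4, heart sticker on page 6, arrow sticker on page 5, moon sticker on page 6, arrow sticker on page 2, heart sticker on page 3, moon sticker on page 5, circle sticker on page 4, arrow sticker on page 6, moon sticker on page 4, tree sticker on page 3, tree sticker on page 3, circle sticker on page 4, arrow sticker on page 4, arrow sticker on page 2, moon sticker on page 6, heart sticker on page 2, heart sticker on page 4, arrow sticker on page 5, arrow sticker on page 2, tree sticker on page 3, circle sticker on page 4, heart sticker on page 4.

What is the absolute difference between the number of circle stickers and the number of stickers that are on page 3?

circle stickers: 4. stickers on page 3: 5.
|4 − 5| = 5 − 4 = 1.

1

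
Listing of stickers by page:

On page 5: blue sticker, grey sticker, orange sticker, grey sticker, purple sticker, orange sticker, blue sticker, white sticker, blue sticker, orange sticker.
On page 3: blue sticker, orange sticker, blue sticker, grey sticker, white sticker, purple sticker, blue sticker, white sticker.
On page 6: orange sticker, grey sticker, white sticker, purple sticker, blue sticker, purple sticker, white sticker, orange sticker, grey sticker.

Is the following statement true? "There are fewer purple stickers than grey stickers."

|purple stickers| = 4.
|grey stickers| = 5.
The claim requires 4 < 5, which holds.

True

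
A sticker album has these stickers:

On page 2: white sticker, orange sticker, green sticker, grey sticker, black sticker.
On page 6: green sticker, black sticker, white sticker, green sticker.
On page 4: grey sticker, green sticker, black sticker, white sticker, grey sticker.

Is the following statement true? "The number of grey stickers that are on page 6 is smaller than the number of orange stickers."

|grey stickers on page 6| = 0.
|orange stickers| = 1.
The claim requires 0 < 1, which holds.

True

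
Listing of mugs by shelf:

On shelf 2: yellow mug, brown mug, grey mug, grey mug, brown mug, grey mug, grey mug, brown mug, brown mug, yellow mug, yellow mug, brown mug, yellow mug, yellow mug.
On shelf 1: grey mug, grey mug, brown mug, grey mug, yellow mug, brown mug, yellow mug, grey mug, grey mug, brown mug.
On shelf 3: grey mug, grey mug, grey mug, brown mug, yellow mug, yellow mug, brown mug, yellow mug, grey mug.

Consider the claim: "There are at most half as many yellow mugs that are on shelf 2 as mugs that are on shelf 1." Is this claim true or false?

True

There are 5 yellow mugs on shelf 2.
There are 10 mugs on shelf 1.
The claim requires 2 × 5 = 10 ≤ 10, which holds.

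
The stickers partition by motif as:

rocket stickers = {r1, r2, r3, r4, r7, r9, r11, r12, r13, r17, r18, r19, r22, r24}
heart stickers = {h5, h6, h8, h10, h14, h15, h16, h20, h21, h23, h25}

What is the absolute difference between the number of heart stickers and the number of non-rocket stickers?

heart stickers: 11. non-rocket stickers: 11.
|11 − 11| = 11 − 11 = 0.

0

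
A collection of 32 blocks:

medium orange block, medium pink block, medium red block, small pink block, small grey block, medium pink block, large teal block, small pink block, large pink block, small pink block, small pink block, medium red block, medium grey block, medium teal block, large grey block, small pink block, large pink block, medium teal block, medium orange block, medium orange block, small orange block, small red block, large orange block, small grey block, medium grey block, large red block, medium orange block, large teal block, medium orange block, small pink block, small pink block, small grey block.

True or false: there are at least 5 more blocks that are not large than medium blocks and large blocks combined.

True

|blocks that are not large| = 25.
medium blocks: 13; large blocks: 7; combined: 13 + 7 = 20.
The claim requires 25 − 20 = 5 ≥ 5, which holds.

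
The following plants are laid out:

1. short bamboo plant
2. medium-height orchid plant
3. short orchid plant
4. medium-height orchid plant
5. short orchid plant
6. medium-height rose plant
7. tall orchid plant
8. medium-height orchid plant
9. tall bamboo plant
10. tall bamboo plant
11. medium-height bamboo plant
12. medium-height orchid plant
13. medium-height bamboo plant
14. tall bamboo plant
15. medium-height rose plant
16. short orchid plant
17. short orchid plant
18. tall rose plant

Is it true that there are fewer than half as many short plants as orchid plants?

False

short plants: 5.
orchid plants: 9.
The claim requires 2 × 5 = 10 < 9, which does not hold.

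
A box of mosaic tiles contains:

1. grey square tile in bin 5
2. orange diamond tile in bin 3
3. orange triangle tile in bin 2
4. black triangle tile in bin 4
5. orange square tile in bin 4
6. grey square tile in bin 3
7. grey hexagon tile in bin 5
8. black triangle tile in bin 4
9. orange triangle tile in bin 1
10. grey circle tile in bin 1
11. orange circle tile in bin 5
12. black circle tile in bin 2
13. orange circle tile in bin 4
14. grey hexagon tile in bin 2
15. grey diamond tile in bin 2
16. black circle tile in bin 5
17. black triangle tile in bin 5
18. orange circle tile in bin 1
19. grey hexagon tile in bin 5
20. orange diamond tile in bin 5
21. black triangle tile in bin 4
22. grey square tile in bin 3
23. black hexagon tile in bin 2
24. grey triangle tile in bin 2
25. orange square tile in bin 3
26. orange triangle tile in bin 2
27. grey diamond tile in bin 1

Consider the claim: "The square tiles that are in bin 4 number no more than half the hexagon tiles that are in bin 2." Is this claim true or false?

True

|square tiles in bin 4| = 1.
|hexagon tiles in bin 2| = 2.
The claim requires 2 × 1 = 2 ≤ 2, which holds.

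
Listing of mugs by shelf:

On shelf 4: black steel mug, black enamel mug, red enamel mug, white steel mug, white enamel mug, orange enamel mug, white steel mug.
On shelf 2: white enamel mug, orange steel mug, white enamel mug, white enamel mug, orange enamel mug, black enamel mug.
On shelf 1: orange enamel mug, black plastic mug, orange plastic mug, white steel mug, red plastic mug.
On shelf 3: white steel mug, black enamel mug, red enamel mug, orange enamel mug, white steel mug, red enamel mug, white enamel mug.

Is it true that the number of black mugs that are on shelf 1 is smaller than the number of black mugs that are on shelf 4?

|black mugs on shelf 1| = 1.
|black mugs on shelf 4| = 2.
The claim requires 1 < 2, which holds.

True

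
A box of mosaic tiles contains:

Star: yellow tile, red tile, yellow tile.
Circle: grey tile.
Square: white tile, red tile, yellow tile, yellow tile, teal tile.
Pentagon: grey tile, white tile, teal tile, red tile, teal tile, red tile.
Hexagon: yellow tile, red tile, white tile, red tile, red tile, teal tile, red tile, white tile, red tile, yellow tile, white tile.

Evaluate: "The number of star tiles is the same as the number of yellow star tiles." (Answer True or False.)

False

|star tiles| = 3.
|yellow star tiles| = 2.
The claim requires 3 = 2, which does not hold.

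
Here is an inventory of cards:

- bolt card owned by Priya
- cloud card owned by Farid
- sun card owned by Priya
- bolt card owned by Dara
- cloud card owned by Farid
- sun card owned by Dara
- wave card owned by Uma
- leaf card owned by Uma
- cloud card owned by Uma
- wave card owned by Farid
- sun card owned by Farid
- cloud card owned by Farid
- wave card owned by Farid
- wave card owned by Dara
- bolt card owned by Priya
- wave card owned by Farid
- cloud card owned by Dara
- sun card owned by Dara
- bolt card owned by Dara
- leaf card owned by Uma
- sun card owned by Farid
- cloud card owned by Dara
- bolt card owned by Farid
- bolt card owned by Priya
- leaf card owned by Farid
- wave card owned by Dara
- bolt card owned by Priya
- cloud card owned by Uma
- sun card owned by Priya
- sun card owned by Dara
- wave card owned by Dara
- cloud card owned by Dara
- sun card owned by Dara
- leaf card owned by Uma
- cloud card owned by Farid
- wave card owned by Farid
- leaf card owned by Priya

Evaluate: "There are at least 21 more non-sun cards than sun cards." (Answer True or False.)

True

There are 29 non-sun cards.
There are 8 sun cards.
The claim requires 29 − 8 = 21 ≥ 21, which holds.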